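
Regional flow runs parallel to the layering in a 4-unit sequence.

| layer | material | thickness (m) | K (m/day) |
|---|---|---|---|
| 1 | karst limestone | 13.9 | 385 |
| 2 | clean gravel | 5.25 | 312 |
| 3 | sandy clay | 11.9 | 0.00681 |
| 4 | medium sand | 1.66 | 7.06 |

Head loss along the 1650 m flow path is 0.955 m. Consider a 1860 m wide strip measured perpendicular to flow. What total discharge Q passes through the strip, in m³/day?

7540

Flow is parallel to layering, so each bed carries its own Darcy discharge and the transmissivities add.
Σ(K_i·b_i) = 385×13.9 + 312×5.25 + 0.00681×11.9 + 7.06×1.66 = 7001 m²/day.
Hydraulic gradient i = Δh / L = 0.955 / 1650 = 0.0005788.
Q = Σ(K_i·b_i) · W · i = 7001 × 1860 × 0.0005788 = 7537 m³/day.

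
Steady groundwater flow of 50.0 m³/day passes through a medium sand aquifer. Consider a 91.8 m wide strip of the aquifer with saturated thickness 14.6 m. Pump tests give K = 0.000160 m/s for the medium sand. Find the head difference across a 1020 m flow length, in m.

2.75

Convert K: 0.000160 m/s × 86400 = 13.82 m/day.
Cross-sectional area A = 91.8 × 14.6 = 1340 m².
From Q = K·A·i, i = Q / (K·A) = 50.0 / (13.82 × 1340) = 0.002699.
Head loss Δh = i · L = 0.002699 × 1020 = 2.753 m.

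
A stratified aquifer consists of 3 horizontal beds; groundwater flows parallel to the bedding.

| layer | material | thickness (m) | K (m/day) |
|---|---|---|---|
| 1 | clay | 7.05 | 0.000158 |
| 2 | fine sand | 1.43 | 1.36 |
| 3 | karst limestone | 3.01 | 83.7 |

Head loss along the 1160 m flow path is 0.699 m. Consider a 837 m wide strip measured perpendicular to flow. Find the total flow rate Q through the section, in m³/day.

Flow is parallel to layering, so each bed carries its own Darcy discharge and the transmissivities add.
Σ(K_i·b_i) = 0.000158×7.05 + 1.36×1.43 + 83.7×3.01 = 253.9 m²/day.
Hydraulic gradient i = Δh / L = 0.699 / 1160 = 0.0006026.
Q = Σ(K_i·b_i) · W · i = 253.9 × 837 × 0.0006026 = 128.0 m³/day.

128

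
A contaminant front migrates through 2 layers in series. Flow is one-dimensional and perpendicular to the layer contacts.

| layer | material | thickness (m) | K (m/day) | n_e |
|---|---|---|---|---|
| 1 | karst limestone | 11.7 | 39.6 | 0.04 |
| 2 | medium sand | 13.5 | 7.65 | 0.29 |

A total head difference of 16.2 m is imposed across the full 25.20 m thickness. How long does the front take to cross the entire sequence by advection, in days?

0.557

With flow normal to the layers, continuity requires the same specific discharge q through every layer.
Σ(b_i/K_i) = 11.7/39.6 + 13.5/7.65 = 2.060 d.
q = Δh / Σ(b_i/K_i) = 16.2 / 2.060 = 7.863 m/day.
In each layer the seepage velocity is v_i = q/n_i, so the layer transit time is t_i = b_i·n_i / q:
  layer 1 (karst limestone): t_1 = 11.7 × 0.04 / 7.863 = 0.05952 d
  layer 2 (medium sand): t_2 = 13.5 × 0.29 / 7.863 = 0.4979 d
Total t = Σ t_i = 0.5574 days.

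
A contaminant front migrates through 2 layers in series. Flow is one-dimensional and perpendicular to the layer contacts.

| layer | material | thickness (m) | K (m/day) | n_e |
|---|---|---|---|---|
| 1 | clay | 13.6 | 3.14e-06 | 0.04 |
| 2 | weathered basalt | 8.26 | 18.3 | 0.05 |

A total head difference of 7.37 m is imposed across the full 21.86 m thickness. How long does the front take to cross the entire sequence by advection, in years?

With flow normal to the layers, continuity requires the same specific discharge q through every layer.
Σ(b_i/K_i) = 13.6/3.14e-06 + 8.26/18.3 = 4.331e+06 d.
q = Δh / Σ(b_i/K_i) = 7.37 / 4.331e+06 = 1.702e-06 m/day.
In each layer the seepage velocity is v_i = q/n_i, so the layer transit time is t_i = b_i·n_i / q:
  layer 1 (clay): t_1 = 13.6 × 0.04 / 1.702e-06 = 3.197e+05 d
  layer 2 (weathered basalt): t_2 = 8.26 × 0.05 / 1.702e-06 = 2.427e+05 d
Total t = Σ t_i = 5.624e+05 days = 1540 years.

1540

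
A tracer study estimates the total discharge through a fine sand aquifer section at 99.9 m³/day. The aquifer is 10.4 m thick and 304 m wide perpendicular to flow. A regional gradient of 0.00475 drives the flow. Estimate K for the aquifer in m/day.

Cross-sectional area A = 304 × 10.4 = 3162 m².
Hydraulic gradient i = 0.00475.
From Q = K·A·i, K = Q / (A·i) = 99.9 / (3162 × 0.004750) = 6.652 m/day.

6.65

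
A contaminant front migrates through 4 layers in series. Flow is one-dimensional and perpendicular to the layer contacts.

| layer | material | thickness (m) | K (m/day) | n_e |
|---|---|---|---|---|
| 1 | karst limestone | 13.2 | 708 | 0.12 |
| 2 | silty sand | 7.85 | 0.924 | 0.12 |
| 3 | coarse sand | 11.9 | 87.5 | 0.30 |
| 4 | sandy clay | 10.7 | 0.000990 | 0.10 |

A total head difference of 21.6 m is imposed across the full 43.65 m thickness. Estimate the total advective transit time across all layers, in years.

9.82

With flow normal to the layers, continuity requires the same specific discharge q through every layer.
Σ(b_i/K_i) = 13.2/708 + 7.85/0.924 + 11.9/87.5 + 10.7/0.000990 = 10817 d.
q = Δh / Σ(b_i/K_i) = 21.6 / 10817 = 0.001997 m/day.
In each layer the seepage velocity is v_i = q/n_i, so the layer transit time is t_i = b_i·n_i / q:
  layer 1 (karst limestone): t_1 = 13.2 × 0.12 / 0.001997 = 793.2 d
  layer 2 (silty sand): t_2 = 7.85 × 0.12 / 0.001997 = 471.7 d
  layer 3 (coarse sand): t_3 = 11.9 × 0.30 / 0.001997 = 1788 d
  layer 4 (sandy clay): t_4 = 10.7 × 0.10 / 0.001997 = 535.8 d
Total t = Σ t_i = 3589 days = 9.825 years.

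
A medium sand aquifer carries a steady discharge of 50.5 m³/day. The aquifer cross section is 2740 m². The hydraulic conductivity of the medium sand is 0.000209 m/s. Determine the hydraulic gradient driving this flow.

0.00102

Convert K: 0.000209 m/s × 86400 = 18.06 m/day.
From Q = K·A·i, i = Q / (K·A) = 50.5 / (18.06 × 2740) = 0.001021.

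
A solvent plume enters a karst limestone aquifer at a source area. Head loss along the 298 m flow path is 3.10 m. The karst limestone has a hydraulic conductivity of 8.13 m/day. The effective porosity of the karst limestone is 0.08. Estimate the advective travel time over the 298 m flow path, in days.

282

Hydraulic gradient i = Δh / L = 3.10 / 298 = 0.01040.
Darcy flux q = K · i = 8.130 × 0.01040 = 0.08457 m/day.
Seepage velocity v = q / n_e = 0.08457 / 0.08 = 1.057 m/day.
Travel time t = L / v = 298 / 1.057 = 281.9 days.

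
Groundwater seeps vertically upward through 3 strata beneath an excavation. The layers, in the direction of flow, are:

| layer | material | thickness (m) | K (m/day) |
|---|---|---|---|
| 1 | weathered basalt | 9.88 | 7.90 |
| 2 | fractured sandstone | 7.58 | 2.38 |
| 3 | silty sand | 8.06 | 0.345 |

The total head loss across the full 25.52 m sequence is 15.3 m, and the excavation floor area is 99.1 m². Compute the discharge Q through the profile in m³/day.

54.5

Flow is perpendicular to layering, so the layers act in series and the equivalent K is the thickness-weighted harmonic mean.
Total thickness L = 9.88 + 7.58 + 8.06 = 25.52 m.
Σ(b_i/K_i) = 9.88/7.90 + 7.58/2.38 + 8.06/0.345 = 27.80 d.
K_eq = L / Σ(b_i/K_i) = 25.52 / 27.80 = 0.9181 m/day.
Q = K_eq · A · (Δh/L) = 0.9181 × 99.1 × (15.3/25.52) = 54.54 m³/day.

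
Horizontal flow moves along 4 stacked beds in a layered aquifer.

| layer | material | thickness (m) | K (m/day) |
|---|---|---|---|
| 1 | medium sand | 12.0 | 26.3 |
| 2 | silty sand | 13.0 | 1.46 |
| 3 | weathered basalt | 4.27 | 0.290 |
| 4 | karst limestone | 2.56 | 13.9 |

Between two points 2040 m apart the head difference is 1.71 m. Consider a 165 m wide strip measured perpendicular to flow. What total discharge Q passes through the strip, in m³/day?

Flow is parallel to layering, so each bed carries its own Darcy discharge and the transmissivities add.
Σ(K_i·b_i) = 26.3×12.0 + 1.46×13.0 + 0.290×4.27 + 13.9×2.56 = 371.4 m²/day.
Hydraulic gradient i = Δh / L = 1.71 / 2040 = 0.0008382.
Q = Σ(K_i·b_i) · W · i = 371.4 × 165 × 0.0008382 = 51.37 m³/day.

51.4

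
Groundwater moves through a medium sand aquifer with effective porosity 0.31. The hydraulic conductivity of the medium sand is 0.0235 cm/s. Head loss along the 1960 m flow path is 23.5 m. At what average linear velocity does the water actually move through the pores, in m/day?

Convert K: 0.0235 cm/s × 864 = 20.30 m/day.
Hydraulic gradient i = Δh / L = 23.5 / 1960 = 0.01199.
Darcy flux q = K · i = 20.30 × 0.01199 = 0.2434 m/day.
Seepage velocity v = q / n_e = 0.2434 / 0.31 = 0.7853 m/day.

0.785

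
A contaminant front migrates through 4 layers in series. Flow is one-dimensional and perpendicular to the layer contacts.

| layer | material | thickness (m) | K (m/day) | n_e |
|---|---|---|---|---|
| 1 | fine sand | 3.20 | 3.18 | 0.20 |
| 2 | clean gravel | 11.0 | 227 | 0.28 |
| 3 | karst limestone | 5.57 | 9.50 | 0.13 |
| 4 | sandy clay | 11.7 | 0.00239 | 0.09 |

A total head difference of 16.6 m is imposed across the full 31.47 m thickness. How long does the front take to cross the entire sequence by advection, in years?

With flow normal to the layers, continuity requires the same specific discharge q through every layer.
Σ(b_i/K_i) = 3.20/3.18 + 11.0/227 + 5.57/9.50 + 11.7/0.00239 = 4897 d.
q = Δh / Σ(b_i/K_i) = 16.6 / 4897 = 0.003390 m/day.
In each layer the seepage velocity is v_i = q/n_i, so the layer transit time is t_i = b_i·n_i / q:
  layer 1 (fine sand): t_1 = 3.20 × 0.20 / 0.003390 = 188.8 d
  layer 2 (clean gravel): t_2 = 11.0 × 0.28 / 0.003390 = 908.6 d
  layer 3 (karst limestone): t_3 = 5.57 × 0.13 / 0.003390 = 213.6 d
  layer 4 (sandy clay): t_4 = 11.7 × 0.09 / 0.003390 = 310.6 d
Total t = Σ t_i = 1622 days = 4.440 years.

4.44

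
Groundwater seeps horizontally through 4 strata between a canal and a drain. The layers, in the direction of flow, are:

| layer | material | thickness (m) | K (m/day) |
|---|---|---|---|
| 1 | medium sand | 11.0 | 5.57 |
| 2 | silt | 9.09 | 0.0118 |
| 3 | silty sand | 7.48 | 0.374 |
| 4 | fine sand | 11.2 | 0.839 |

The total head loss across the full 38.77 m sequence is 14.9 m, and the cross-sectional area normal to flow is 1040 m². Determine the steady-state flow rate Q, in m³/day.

Flow is perpendicular to layering, so the layers act in series and the equivalent K is the thickness-weighted harmonic mean.
Total thickness L = 11.0 + 9.09 + 7.48 + 11.2 = 38.77 m.
Σ(b_i/K_i) = 11.0/5.57 + 9.09/0.0118 + 7.48/0.374 + 11.2/0.839 = 805.7 d.
K_eq = L / Σ(b_i/K_i) = 38.77 / 805.7 = 0.04812 m/day.
Q = K_eq · A · (Δh/L) = 0.04812 × 1040 × (14.9/38.77) = 19.23 m³/day.

19.2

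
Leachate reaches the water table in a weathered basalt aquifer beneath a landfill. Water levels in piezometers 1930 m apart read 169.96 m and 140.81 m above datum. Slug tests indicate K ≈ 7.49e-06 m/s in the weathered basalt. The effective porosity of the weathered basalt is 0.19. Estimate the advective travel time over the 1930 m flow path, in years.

103

Convert K: 7.49e-06 m/s × 86400 = 0.6471 m/day.
Hydraulic gradient i = (169.96 − 140.81) / 1930 = 29.15 / 1930 = 0.01510.
Darcy flux q = K · i = 0.6471 × 0.01510 = 0.009774 m/day.
Seepage velocity v = q / n_e = 0.009774 / 0.19 = 0.05144 m/day.
Travel time t = L / v = 1930 / 0.05144 = 37518 days = 102.7 years.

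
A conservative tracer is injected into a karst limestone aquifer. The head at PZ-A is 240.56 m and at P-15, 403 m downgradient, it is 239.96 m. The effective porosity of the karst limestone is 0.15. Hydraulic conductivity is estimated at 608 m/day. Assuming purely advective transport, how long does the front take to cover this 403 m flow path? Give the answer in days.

66.8

Hydraulic gradient i = (240.56 − 239.96) / 403 = 0.6 / 403 = 0.001489.
Darcy flux q = K · i = 608.0 × 0.001489 = 0.9052 m/day.
Seepage velocity v = q / n_e = 0.9052 / 0.15 = 6.035 m/day.
Travel time t = L / v = 403 / 6.035 = 66.78 days.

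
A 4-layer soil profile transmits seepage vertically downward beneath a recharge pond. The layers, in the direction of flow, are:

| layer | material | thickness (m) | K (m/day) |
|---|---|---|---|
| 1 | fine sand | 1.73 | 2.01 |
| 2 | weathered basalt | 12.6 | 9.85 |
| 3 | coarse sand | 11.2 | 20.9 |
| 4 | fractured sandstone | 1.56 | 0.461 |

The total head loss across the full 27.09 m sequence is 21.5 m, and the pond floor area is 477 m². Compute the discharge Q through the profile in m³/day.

1690

Flow is perpendicular to layering, so the layers act in series and the equivalent K is the thickness-weighted harmonic mean.
Total thickness L = 1.73 + 12.6 + 11.2 + 1.56 = 27.09 m.
Σ(b_i/K_i) = 1.73/2.01 + 12.6/9.85 + 11.2/20.9 + 1.56/0.461 = 6.060 d.
K_eq = L / Σ(b_i/K_i) = 27.09 / 6.060 = 4.471 m/day.
Q = K_eq · A · (Δh/L) = 4.471 × 477 × (21.5/27.09) = 1692 m³/day.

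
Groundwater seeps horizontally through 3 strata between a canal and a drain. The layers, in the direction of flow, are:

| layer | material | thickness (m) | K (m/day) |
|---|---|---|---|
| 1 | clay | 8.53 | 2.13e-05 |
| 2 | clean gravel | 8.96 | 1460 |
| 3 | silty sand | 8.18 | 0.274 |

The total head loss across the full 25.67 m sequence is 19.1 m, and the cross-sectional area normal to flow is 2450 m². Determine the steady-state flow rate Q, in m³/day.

0.117

Flow is perpendicular to layering, so the layers act in series and the equivalent K is the thickness-weighted harmonic mean.
Total thickness L = 8.53 + 8.96 + 8.18 = 25.67 m.
Σ(b_i/K_i) = 8.53/2.13e-05 + 8.96/1460 + 8.18/0.274 = 4.005e+05 d.
K_eq = L / Σ(b_i/K_i) = 25.67 / 4.005e+05 = 6.409e-05 m/day.
Q = K_eq · A · (Δh/L) = 6.409e-05 × 2450 × (19.1/25.67) = 0.1168 m³/day.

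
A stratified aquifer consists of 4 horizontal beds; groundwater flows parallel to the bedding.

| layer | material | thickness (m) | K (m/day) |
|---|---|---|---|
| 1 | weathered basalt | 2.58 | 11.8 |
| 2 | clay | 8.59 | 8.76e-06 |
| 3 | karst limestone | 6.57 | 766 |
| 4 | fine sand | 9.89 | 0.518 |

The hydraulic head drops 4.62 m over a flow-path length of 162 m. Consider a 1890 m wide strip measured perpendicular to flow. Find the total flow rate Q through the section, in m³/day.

273000

Flow is parallel to layering, so each bed carries its own Darcy discharge and the transmissivities add.
Σ(K_i·b_i) = 11.8×2.58 + 8.76e-06×8.59 + 766×6.57 + 0.518×9.89 = 5068 m²/day.
Hydraulic gradient i = Δh / L = 4.62 / 162 = 0.02852.
Q = Σ(K_i·b_i) · W · i = 5068 × 1890 × 0.02852 = 2.732e+05 m³/day.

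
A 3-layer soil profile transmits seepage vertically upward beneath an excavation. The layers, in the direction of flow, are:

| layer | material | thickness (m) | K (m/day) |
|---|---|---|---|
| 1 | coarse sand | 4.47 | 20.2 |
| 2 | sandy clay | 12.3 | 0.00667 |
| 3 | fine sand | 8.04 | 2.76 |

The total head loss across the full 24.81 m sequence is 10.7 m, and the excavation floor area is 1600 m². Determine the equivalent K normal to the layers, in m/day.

0.0134

Flow is perpendicular to layering, so the layers act in series and the equivalent K is the thickness-weighted harmonic mean.
Total thickness L = 4.47 + 12.3 + 8.04 = 24.81 m.
Σ(b_i/K_i) = 4.47/20.2 + 12.3/0.00667 + 8.04/2.76 = 1847 d.
K_eq = L / Σ(b_i/K_i) = 24.81 / 1847 = 0.01343 m/day.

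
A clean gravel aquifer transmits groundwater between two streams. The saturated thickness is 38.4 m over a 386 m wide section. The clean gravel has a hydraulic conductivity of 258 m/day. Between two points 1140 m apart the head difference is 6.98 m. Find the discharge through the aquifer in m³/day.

23400

Cross-sectional area A = 386 × 38.4 = 14822 m².
Hydraulic gradient i = Δh / L = 6.98 / 1140 = 0.006123.
Darcy's law: Q = K · A · i = 258.0 × 14822 × 0.006123 = 23415 m³/day.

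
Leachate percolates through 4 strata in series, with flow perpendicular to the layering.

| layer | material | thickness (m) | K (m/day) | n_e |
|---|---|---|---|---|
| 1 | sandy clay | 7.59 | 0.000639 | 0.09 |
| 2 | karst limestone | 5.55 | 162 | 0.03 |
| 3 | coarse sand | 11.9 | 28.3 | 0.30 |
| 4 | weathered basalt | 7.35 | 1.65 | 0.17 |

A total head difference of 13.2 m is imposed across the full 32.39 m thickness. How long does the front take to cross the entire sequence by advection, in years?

14.0

With flow normal to the layers, continuity requires the same specific discharge q through every layer.
Σ(b_i/K_i) = 7.59/0.000639 + 5.55/162 + 11.9/28.3 + 7.35/1.65 = 11883 d.
q = Δh / Σ(b_i/K_i) = 13.2 / 11883 = 0.001111 m/day.
In each layer the seepage velocity is v_i = q/n_i, so the layer transit time is t_i = b_i·n_i / q:
  layer 1 (sandy clay): t_1 = 7.59 × 0.09 / 0.001111 = 614.9 d
  layer 2 (karst limestone): t_2 = 5.55 × 0.03 / 0.001111 = 149.9 d
  layer 3 (coarse sand): t_3 = 11.9 × 0.30 / 0.001111 = 3214 d
  layer 4 (weathered basalt): t_4 = 7.35 × 0.17 / 0.001111 = 1125 d
Total t = Σ t_i = 5103 days = 13.97 years.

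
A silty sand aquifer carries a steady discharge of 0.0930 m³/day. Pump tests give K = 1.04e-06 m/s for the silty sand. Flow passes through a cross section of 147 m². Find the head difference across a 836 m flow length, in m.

5.89

Convert K: 1.04e-06 m/s × 86400 = 0.08986 m/day.
From Q = K·A·i, i = Q / (K·A) = 0.0930 / (0.08986 × 147.0) = 0.007041.
Head loss Δh = i · L = 0.007041 × 836 = 5.886 m.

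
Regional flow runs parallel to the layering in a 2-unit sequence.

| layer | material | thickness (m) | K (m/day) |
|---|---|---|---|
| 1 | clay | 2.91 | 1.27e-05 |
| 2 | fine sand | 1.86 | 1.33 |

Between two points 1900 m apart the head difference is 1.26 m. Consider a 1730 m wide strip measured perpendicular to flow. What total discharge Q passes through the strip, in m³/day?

2.84

Flow is parallel to layering, so each bed carries its own Darcy discharge and the transmissivities add.
Σ(K_i·b_i) = 1.27e-05×2.91 + 1.33×1.86 = 2.474 m²/day.
Hydraulic gradient i = Δh / L = 1.26 / 1900 = 0.0006632.
Q = Σ(K_i·b_i) · W · i = 2.474 × 1730 × 0.0006632 = 2.838 m³/day.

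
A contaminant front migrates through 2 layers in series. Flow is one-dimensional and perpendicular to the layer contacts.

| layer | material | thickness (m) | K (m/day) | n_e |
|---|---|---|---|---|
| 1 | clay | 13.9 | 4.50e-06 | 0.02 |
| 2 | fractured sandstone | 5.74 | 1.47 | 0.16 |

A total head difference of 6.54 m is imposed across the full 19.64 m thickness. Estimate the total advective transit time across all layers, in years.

1550

With flow normal to the layers, continuity requires the same specific discharge q through every layer.
Σ(b_i/K_i) = 13.9/4.50e-06 + 5.74/1.47 = 3.089e+06 d.
q = Δh / Σ(b_i/K_i) = 6.54 / 3.089e+06 = 2.117e-06 m/day.
In each layer the seepage velocity is v_i = q/n_i, so the layer transit time is t_i = b_i·n_i / q:
  layer 1 (clay): t_1 = 13.9 × 0.02 / 2.117e-06 = 1.313e+05 d
  layer 2 (fractured sandstone): t_2 = 5.74 × 0.16 / 2.117e-06 = 4.338e+05 d
Total t = Σ t_i = 5.651e+05 days = 1547 years.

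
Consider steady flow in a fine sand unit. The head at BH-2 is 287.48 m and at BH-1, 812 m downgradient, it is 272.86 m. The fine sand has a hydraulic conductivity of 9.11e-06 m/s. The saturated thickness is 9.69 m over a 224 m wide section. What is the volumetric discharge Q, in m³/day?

Convert K: 9.11e-06 m/s × 86400 = 0.7871 m/day.
Cross-sectional area A = 224 × 9.69 = 2171 m².
Hydraulic gradient i = (287.48 − 272.86) / 812 = 14.62 / 812 = 0.01800.
Darcy's law: Q = K · A · i = 0.7871 × 2171 × 0.01800 = 30.76 m³/day.

30.8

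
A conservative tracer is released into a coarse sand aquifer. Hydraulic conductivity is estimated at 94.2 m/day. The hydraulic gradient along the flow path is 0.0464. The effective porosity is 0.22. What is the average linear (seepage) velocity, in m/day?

19.9

Hydraulic gradient i = 0.0464.
Darcy flux q = K · i = 94.20 × 0.04640 = 4.371 m/day.
Seepage velocity v = q / n_e = 4.371 / 0.22 = 19.87 m/day.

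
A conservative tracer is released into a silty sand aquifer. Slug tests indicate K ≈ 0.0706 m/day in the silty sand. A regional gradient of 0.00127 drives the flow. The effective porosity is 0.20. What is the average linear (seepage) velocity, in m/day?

Hydraulic gradient i = 0.00127.
Darcy flux q = K · i = 0.07060 × 0.001270 = 8.966e-05 m/day.
Seepage velocity v = q / n_e = 8.966e-05 / 0.20 = 0.0004483 m/day.

0.000448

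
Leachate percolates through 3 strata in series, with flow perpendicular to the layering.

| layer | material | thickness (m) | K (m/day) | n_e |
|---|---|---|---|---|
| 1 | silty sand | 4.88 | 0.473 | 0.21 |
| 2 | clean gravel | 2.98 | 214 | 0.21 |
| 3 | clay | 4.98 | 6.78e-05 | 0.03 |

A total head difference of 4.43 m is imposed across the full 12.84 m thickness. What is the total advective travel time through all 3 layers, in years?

With flow normal to the layers, continuity requires the same specific discharge q through every layer.
Σ(b_i/K_i) = 4.88/0.473 + 2.98/214 + 4.98/6.78e-05 = 73462 d.
q = Δh / Σ(b_i/K_i) = 4.43 / 73462 = 6.030e-05 m/day.
In each layer the seepage velocity is v_i = q/n_i, so the layer transit time is t_i = b_i·n_i / q:
  layer 1 (silty sand): t_1 = 4.88 × 0.21 / 6.030e-05 = 16994 d
  layer 2 (clean gravel): t_2 = 2.98 × 0.21 / 6.030e-05 = 10377 d
  layer 3 (clay): t_3 = 4.98 × 0.03 / 6.030e-05 = 2477 d
Total t = Σ t_i = 29849 days = 81.72 years.

81.7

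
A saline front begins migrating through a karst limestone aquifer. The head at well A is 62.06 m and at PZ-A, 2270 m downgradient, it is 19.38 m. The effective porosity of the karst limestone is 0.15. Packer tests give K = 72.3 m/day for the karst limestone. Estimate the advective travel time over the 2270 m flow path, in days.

250

Hydraulic gradient i = (62.06 − 19.38) / 2270 = 42.68 / 2270 = 0.01880.
Darcy flux q = K · i = 72.30 × 0.01880 = 1.359 m/day.
Seepage velocity v = q / n_e = 1.359 / 0.15 = 9.062 m/day.
Travel time t = L / v = 2270 / 9.062 = 250.5 days.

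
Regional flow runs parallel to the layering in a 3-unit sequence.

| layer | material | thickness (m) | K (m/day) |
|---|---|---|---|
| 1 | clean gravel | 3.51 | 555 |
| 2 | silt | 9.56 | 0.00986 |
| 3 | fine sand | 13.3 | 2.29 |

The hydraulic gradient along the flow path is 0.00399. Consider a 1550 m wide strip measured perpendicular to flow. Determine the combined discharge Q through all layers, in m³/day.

Flow is parallel to layering, so each bed carries its own Darcy discharge and the transmissivities add.
Σ(K_i·b_i) = 555×3.51 + 0.00986×9.56 + 2.29×13.3 = 1979 m²/day.
Hydraulic gradient i = 0.00399.
Q = Σ(K_i·b_i) · W · i = 1979 × 1550 × 0.003990 = 12237 m³/day.

12200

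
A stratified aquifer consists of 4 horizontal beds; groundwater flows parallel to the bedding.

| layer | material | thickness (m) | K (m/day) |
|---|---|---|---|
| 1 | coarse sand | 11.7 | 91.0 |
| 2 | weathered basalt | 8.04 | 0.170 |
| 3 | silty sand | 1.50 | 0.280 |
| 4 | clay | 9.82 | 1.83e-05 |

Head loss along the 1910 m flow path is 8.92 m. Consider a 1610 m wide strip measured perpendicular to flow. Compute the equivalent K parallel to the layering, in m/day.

34.3

Flow is parallel to layering, so each bed carries its own Darcy discharge and the transmissivities add.
Σ(K_i·b_i) = 91.0×11.7 + 0.170×8.04 + 0.280×1.50 + 1.83e-05×9.82 = 1066 m²/day.
Total thickness b = 31.06 m, so K_eq = Σ(K_i·b_i)/b = 34.34 m/day.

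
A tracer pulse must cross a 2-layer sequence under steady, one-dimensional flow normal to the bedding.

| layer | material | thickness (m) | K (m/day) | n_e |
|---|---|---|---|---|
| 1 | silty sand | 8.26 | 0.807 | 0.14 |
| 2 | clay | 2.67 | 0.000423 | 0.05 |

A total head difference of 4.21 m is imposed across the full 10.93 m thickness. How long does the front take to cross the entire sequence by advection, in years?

With flow normal to the layers, continuity requires the same specific discharge q through every layer.
Σ(b_i/K_i) = 8.26/0.807 + 2.67/0.000423 = 6322 d.
q = Δh / Σ(b_i/K_i) = 4.21 / 6322 = 0.0006659 m/day.
In each layer the seepage velocity is v_i = q/n_i, so the layer transit time is t_i = b_i·n_i / q:
  layer 1 (silty sand): t_1 = 8.26 × 0.14 / 0.0006659 = 1737 d
  layer 2 (clay): t_2 = 2.67 × 0.05 / 0.0006659 = 200.5 d
Total t = Σ t_i = 1937 days = 5.303 years.

5.30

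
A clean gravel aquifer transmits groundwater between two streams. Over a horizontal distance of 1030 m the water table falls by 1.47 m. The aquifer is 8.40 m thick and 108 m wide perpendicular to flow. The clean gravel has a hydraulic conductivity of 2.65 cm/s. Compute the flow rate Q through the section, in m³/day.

2960

Convert K: 2.65 cm/s × 864 = 2290 m/day.
Cross-sectional area A = 108 × 8.40 = 907.2 m².
Hydraulic gradient i = Δh / L = 1.47 / 1030 = 0.001427.
Darcy's law: Q = K · A · i = 2290 × 907.2 × 0.001427 = 2964 m³/day.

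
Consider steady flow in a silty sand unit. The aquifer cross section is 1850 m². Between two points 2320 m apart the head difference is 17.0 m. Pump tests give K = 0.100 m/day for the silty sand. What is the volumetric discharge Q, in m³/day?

Hydraulic gradient i = Δh / L = 17.0 / 2320 = 0.007328.
Darcy's law: Q = K · A · i = 0.1000 × 1850 × 0.007328 = 1.356 m³/day.

1.36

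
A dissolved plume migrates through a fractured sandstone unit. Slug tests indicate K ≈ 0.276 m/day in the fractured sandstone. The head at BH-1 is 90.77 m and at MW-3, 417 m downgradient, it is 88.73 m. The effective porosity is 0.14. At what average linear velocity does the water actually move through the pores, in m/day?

Hydraulic gradient i = (90.77 − 88.73) / 417 = 2.04 / 417 = 0.004892.
Darcy flux q = K · i = 0.2760 × 0.004892 = 0.001350 m/day.
Seepage velocity v = q / n_e = 0.001350 / 0.14 = 0.009644 m/day.

0.00964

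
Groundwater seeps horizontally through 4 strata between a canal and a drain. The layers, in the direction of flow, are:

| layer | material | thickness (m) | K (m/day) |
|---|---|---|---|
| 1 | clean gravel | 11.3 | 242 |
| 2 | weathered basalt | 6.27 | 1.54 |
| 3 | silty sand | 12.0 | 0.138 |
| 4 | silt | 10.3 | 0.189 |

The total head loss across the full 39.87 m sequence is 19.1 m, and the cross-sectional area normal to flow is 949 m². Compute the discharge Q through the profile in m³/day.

125

Flow is perpendicular to layering, so the layers act in series and the equivalent K is the thickness-weighted harmonic mean.
Total thickness L = 11.3 + 6.27 + 12.0 + 10.3 = 39.87 m.
Σ(b_i/K_i) = 11.3/242 + 6.27/1.54 + 12.0/0.138 + 10.3/0.189 = 145.6 d.
K_eq = L / Σ(b_i/K_i) = 39.87 / 145.6 = 0.2739 m/day.
Q = K_eq · A · (Δh/L) = 0.2739 × 949 × (19.1/39.87) = 124.5 m³/day.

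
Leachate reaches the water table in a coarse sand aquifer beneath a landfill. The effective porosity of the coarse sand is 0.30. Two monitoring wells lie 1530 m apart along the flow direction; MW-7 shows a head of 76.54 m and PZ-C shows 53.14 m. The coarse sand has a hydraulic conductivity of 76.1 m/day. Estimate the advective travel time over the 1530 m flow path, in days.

394

Hydraulic gradient i = (76.54 − 53.14) / 1530 = 23.4 / 1530 = 0.01529.
Darcy flux q = K · i = 76.10 × 0.01529 = 1.164 m/day.
Seepage velocity v = q / n_e = 1.164 / 0.30 = 3.880 m/day.
Travel time t = L / v = 1530 / 3.880 = 394.4 days.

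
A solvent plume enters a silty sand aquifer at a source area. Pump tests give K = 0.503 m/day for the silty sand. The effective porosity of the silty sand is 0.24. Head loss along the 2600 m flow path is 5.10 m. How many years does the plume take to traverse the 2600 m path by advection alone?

1730

Hydraulic gradient i = Δh / L = 5.10 / 2600 = 0.001962.
Darcy flux q = K · i = 0.5030 × 0.001962 = 0.0009867 m/day.
Seepage velocity v = q / n_e = 0.0009867 / 0.24 = 0.004111 m/day.
Travel time t = L / v = 2600 / 0.004111 = 6.324e+05 days = 1732 years.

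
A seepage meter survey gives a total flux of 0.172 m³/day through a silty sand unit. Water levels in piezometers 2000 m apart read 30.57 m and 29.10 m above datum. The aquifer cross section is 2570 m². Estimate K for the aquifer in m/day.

0.0911

Hydraulic gradient i = (30.57 − 29.10) / 2000 = 1.47 / 2000 = 0.0007350.
From Q = K·A·i, K = Q / (A·i) = 0.172 / (2570 × 0.0007350) = 0.09106 m/day.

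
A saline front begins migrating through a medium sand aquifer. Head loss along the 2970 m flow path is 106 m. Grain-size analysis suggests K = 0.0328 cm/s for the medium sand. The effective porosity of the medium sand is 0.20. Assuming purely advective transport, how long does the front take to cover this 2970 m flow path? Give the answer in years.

Convert K: 0.0328 cm/s × 864 = 28.34 m/day.
Hydraulic gradient i = Δh / L = 106 / 2970 = 0.03569.
Darcy flux q = K · i = 28.34 × 0.03569 = 1.011 m/day.
Seepage velocity v = q / n_e = 1.011 / 0.20 = 5.057 m/day.
Travel time t = L / v = 2970 / 5.057 = 587.3 days = 1.608 years.

1.61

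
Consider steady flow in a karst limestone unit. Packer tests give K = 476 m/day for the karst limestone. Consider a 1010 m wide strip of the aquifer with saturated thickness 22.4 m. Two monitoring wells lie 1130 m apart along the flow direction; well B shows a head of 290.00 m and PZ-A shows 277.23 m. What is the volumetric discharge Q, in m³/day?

Cross-sectional area A = 1010 × 22.4 = 22624 m².
Hydraulic gradient i = (290.00 − 277.23) / 1130 = 12.77 / 1130 = 0.01130.
Darcy's law: Q = K · A · i = 476.0 × 22624 × 0.01130 = 1.217e+05 m³/day.

122000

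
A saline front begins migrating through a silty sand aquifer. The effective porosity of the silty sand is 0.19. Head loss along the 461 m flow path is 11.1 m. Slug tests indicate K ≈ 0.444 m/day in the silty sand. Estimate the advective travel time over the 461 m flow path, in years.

Hydraulic gradient i = Δh / L = 11.1 / 461 = 0.02408.
Darcy flux q = K · i = 0.4440 × 0.02408 = 0.01069 m/day.
Seepage velocity v = q / n_e = 0.01069 / 0.19 = 0.05627 m/day.
Travel time t = L / v = 461 / 0.05627 = 8193 days = 22.43 years.

22.4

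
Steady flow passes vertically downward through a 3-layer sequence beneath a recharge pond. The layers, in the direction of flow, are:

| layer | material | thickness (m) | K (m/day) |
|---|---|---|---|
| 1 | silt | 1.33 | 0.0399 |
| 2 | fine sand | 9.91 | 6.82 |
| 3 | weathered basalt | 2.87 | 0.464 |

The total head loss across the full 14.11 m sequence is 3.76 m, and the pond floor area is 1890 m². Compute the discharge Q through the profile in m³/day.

173

Flow is perpendicular to layering, so the layers act in series and the equivalent K is the thickness-weighted harmonic mean.
Total thickness L = 1.33 + 9.91 + 2.87 = 14.11 m.
Σ(b_i/K_i) = 1.33/0.0399 + 9.91/6.82 + 2.87/0.464 = 40.97 d.
K_eq = L / Σ(b_i/K_i) = 14.11 / 40.97 = 0.3444 m/day.
Q = K_eq · A · (Δh/L) = 0.3444 × 1890 × (3.76/14.11) = 173.4 m³/day.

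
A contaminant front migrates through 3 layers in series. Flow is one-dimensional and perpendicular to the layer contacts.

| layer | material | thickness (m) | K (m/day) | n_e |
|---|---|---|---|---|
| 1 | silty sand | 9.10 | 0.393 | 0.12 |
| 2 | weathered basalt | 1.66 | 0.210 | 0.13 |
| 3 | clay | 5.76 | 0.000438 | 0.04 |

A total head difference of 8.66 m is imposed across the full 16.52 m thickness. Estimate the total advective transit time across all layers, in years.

6.41

With flow normal to the layers, continuity requires the same specific discharge q through every layer.
Σ(b_i/K_i) = 9.10/0.393 + 1.66/0.210 + 5.76/0.000438 = 13182 d.
q = Δh / Σ(b_i/K_i) = 8.66 / 13182 = 0.0006570 m/day.
In each layer the seepage velocity is v_i = q/n_i, so the layer transit time is t_i = b_i·n_i / q:
  layer 1 (silty sand): t_1 = 9.10 × 0.12 / 0.0006570 = 1662 d
  layer 2 (weathered basalt): t_2 = 1.66 × 0.13 / 0.0006570 = 328.5 d
  layer 3 (clay): t_3 = 5.76 × 0.04 / 0.0006570 = 350.7 d
Total t = Σ t_i = 2341 days = 6.410 years.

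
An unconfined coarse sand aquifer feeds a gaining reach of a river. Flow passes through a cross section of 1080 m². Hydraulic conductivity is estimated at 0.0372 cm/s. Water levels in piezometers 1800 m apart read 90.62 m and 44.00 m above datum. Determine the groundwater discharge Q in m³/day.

899

Convert K: 0.0372 cm/s × 864 = 32.14 m/day.
Hydraulic gradient i = (90.62 − 44.00) / 1800 = 46.62 / 1800 = 0.02590.
Darcy's law: Q = K · A · i = 32.14 × 1080 × 0.02590 = 899.0 m³/day.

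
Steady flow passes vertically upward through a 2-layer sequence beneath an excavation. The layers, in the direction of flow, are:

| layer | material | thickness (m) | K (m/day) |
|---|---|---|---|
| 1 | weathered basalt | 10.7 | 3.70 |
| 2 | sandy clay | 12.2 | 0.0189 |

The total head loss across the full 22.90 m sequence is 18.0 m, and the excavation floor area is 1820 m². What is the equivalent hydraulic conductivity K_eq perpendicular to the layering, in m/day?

Flow is perpendicular to layering, so the layers act in series and the equivalent K is the thickness-weighted harmonic mean.
Total thickness L = 10.7 + 12.2 = 22.90 m.
Σ(b_i/K_i) = 10.7/3.70 + 12.2/0.0189 = 648.4 d.
K_eq = L / Σ(b_i/K_i) = 22.90 / 648.4 = 0.03532 m/day.

0.0353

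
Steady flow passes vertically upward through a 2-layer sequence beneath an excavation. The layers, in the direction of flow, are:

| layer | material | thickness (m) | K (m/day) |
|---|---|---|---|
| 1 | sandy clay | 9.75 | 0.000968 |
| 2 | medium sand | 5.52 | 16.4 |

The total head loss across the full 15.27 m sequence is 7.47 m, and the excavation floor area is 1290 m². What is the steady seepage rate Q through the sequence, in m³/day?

0.957

Flow is perpendicular to layering, so the layers act in series and the equivalent K is the thickness-weighted harmonic mean.
Total thickness L = 9.75 + 5.52 = 15.27 m.
Σ(b_i/K_i) = 9.75/0.000968 + 5.52/16.4 = 10073 d.
K_eq = L / Σ(b_i/K_i) = 15.27 / 10073 = 0.001516 m/day.
Q = K_eq · A · (Δh/L) = 0.001516 × 1290 × (7.47/15.27) = 0.9567 m³/day.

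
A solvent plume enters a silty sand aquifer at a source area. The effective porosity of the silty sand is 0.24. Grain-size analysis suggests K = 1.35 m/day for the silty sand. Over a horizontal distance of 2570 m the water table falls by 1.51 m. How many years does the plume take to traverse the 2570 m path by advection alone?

Hydraulic gradient i = Δh / L = 1.51 / 2570 = 0.0005875.
Darcy flux q = K · i = 1.350 × 0.0005875 = 0.0007932 m/day.
Seepage velocity v = q / n_e = 0.0007932 / 0.24 = 0.003305 m/day.
Travel time t = L / v = 2570 / 0.003305 = 7.776e+05 days = 2129 years.

2130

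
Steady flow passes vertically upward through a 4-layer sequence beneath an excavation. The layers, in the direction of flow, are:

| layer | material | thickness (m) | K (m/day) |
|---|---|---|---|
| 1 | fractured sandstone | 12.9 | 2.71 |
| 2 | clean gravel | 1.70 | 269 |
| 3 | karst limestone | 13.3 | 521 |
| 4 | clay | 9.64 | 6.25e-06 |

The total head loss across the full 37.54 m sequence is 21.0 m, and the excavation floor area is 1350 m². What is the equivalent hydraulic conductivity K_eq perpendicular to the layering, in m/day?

2.43e-05

Flow is perpendicular to layering, so the layers act in series and the equivalent K is the thickness-weighted harmonic mean.
Total thickness L = 12.9 + 1.70 + 13.3 + 9.64 = 37.54 m.
Σ(b_i/K_i) = 12.9/2.71 + 1.70/269 + 13.3/521 + 9.64/6.25e-06 = 1.542e+06 d.
K_eq = L / Σ(b_i/K_i) = 37.54 / 1.542e+06 = 2.434e-05 m/day.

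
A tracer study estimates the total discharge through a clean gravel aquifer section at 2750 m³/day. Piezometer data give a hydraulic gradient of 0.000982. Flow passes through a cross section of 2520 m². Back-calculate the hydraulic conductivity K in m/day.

Hydraulic gradient i = 0.000982.
From Q = K·A·i, K = Q / (A·i) = 2750 / (2520 × 0.0009820) = 1111 m/day.

1110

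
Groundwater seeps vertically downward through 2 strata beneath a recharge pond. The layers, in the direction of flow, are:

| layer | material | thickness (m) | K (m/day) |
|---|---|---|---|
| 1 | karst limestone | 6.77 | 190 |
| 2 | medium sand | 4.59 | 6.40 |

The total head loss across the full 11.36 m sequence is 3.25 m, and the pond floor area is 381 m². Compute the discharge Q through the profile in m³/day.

Flow is perpendicular to layering, so the layers act in series and the equivalent K is the thickness-weighted harmonic mean.
Total thickness L = 6.77 + 4.59 = 11.36 m.
Σ(b_i/K_i) = 6.77/190 + 4.59/6.40 = 0.7528 d.
K_eq = L / Σ(b_i/K_i) = 11.36 / 0.7528 = 15.09 m/day.
Q = K_eq · A · (Δh/L) = 15.09 × 381 × (3.25/11.36) = 1645 m³/day.

1640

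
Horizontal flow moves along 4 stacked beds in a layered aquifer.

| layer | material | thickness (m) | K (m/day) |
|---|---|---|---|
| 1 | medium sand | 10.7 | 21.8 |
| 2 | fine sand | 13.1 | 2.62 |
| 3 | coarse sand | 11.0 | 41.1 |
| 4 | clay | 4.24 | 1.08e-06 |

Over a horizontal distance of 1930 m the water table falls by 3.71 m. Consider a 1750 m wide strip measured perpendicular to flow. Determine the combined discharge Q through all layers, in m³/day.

Flow is parallel to layering, so each bed carries its own Darcy discharge and the transmissivities add.
Σ(K_i·b_i) = 21.8×10.7 + 2.62×13.1 + 41.1×11.0 + 1.08e-06×4.24 = 719.7 m²/day.
Hydraulic gradient i = Δh / L = 3.71 / 1930 = 0.001922.
Q = Σ(K_i·b_i) · W · i = 719.7 × 1750 × 0.001922 = 2421 m³/day.

2420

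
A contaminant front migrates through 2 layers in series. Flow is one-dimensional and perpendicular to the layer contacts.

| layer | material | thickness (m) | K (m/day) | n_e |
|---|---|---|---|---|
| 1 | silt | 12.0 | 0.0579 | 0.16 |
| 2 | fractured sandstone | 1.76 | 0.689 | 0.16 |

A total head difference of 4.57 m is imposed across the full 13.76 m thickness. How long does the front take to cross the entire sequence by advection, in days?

101

With flow normal to the layers, continuity requires the same specific discharge q through every layer.
Σ(b_i/K_i) = 12.0/0.0579 + 1.76/0.689 = 209.8 d.
q = Δh / Σ(b_i/K_i) = 4.57 / 209.8 = 0.02178 m/day.
In each layer the seepage velocity is v_i = q/n_i, so the layer transit time is t_i = b_i·n_i / q:
  layer 1 (silt): t_1 = 12.0 × 0.16 / 0.02178 = 88.15 d
  layer 2 (fractured sandstone): t_2 = 1.76 × 0.16 / 0.02178 = 12.93 d
Total t = Σ t_i = 101.1 days.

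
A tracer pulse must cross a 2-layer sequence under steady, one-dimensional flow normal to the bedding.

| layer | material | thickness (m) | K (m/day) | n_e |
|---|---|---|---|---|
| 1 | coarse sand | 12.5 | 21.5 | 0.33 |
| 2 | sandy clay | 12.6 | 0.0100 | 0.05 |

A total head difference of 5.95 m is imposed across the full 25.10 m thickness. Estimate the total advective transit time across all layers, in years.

With flow normal to the layers, continuity requires the same specific discharge q through every layer.
Σ(b_i/K_i) = 12.5/21.5 + 12.6/0.0100 = 1261 d.
q = Δh / Σ(b_i/K_i) = 5.95 / 1261 = 0.004720 m/day.
In each layer the seepage velocity is v_i = q/n_i, so the layer transit time is t_i = b_i·n_i / q:
  layer 1 (coarse sand): t_1 = 12.5 × 0.33 / 0.004720 = 873.9 d
  layer 2 (sandy clay): t_2 = 12.6 × 0.05 / 0.004720 = 133.5 d
Total t = Σ t_i = 1007 days = 2.758 years.

2.76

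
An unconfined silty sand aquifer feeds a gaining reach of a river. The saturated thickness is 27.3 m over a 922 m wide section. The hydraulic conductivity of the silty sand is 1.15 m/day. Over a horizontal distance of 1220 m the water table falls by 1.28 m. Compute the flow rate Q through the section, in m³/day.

30.4

Cross-sectional area A = 922 × 27.3 = 25171 m².
Hydraulic gradient i = Δh / L = 1.28 / 1220 = 0.001049.
Darcy's law: Q = K · A · i = 1.150 × 25171 × 0.001049 = 30.37 m³/day.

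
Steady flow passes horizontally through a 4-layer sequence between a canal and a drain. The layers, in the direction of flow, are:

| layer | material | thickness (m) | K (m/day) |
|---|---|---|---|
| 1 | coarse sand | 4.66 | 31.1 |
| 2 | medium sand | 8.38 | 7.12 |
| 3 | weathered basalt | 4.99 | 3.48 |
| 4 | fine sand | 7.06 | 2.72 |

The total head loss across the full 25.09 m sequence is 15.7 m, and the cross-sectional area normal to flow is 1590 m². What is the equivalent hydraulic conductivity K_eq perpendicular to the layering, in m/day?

4.68

Flow is perpendicular to layering, so the layers act in series and the equivalent K is the thickness-weighted harmonic mean.
Total thickness L = 4.66 + 8.38 + 4.99 + 7.06 = 25.09 m.
Σ(b_i/K_i) = 4.66/31.1 + 8.38/7.12 + 4.99/3.48 + 7.06/2.72 = 5.356 d.
K_eq = L / Σ(b_i/K_i) = 25.09 / 5.356 = 4.684 m/day.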